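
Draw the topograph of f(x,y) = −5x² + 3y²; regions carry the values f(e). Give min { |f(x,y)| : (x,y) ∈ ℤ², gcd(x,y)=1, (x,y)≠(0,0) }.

descent: ρ → (3,6,-2)  [lands on river]
river: ρ → (-2,6,3)
closes: descent 1, river 2
min |a| on river = 2

2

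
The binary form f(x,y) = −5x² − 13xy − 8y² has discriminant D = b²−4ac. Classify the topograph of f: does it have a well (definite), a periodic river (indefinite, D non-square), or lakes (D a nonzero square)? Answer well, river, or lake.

D = b²−4ac = (-13)² − 4·(-5)·(-8) = 9
D = 3² is a perfect square ⇒ form factors over ℤ ⇒ lakes

lake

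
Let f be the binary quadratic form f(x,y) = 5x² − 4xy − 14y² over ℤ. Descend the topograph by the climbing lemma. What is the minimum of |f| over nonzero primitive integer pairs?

descent: ρ → (-14,4,5)
descent: ρ → (5,16,-2)  [lands on river]
river: ρ → (-2,16,5)
river: ρ → (5,14,-5)
river: ρ → (-5,16,2)
river: ρ → (2,16,-5)
river: ρ → (-5,14,5)
closes: descent 2, river 6
min |a| on river = 2

2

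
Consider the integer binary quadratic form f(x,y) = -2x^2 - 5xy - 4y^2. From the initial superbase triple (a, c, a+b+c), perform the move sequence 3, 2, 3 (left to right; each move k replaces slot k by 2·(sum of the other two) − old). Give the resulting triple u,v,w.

start (-2,-4,-11) = (f(1,0),f(0,1),f(1,1))
replace slot 3: 2·((-2)+(-4)) − (-11) = -1 → (-2,-4,-1)
replace slot 2: 2·((-2)+(-1)) − (-4) = -2 → (-2,-2,-1)
replace slot 3: 2·((-2)+(-2)) − (-1) = -7 → (-2,-2,-7)

-2,-2,-7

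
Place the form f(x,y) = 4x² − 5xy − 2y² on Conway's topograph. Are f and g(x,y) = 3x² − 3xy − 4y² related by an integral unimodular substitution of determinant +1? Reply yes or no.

D₁ = 57, D₂ = 57
river cycle of f (length 6): (-2, 5, 4), (4, 3, -3), (-3, 3, 4), (4, 5, -2), (-2, 7, 1), (1, 7, -2)
river cycle of g (length 6): (-4, 3, 3), (3, 3, -4), (-4, 5, 2), (2, 7, -1), (-1, 7, 2), (2, 5, -4)
cycles differ ⇒ inequivalent

no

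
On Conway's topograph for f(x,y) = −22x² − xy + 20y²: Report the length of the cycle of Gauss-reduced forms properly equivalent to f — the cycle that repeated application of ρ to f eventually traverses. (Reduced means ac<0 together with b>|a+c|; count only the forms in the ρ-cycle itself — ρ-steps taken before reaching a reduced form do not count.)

D = 1761, ⌊√D⌋ = 41
descent: ρ → (20,41,-1)  [lands on river]
river: ρ → (-1,41,20)
river: ρ → (20,39,-3)
river: ρ → (-3,39,20)
ρ-cycle length = 4 (tail of 1 descent step not counted)

4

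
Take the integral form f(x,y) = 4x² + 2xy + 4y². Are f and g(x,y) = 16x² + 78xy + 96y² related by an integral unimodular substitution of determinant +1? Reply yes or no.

D₁ = -60, D₂ = -60
f: reduced (well bottom): (4,2,4) with a≤c, −a<b≤a
g: translate: b→14 (≡78 mod 32), so (16,78,96)→(16,14,4)
g: flip: (16,14,4)→(4,-14,16)
g: translate: b→2 (≡-14 mod 8), so (4,-14,16)→(4,2,4)
g: reduced (well bottom): (4,2,4) with a≤c, −a<b≤a
reduced forms (4, 2, 4) vs (4, 2, 4) ⇒ equivalent

yes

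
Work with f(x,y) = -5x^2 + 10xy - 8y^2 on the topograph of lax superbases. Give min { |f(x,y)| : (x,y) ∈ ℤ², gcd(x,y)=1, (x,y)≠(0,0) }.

translate: b→0 (≡-10 mod 10), so (5,-10,8)→(5,0,3)
flip: (5,0,3)→(3,0,5)
reduced (well bottom): (3,0,5) with a≤c, −a<b≤a
well minimum |f| = |-3| = 3 (negative-definite)

3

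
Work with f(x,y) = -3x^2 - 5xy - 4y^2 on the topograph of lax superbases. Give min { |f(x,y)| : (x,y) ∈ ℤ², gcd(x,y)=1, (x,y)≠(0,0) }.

translate: b→-1 (≡5 mod 6), so (3,5,4)→(3,-1,2)
flip: (3,-1,2)→(2,1,3)
reduced (well bottom): (2,1,3) with a≤c, −a<b≤a
well minimum |f| = |-2| = 2 (negative-definite)

2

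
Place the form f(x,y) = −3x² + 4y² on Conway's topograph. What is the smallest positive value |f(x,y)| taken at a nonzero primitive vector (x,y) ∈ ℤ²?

descent: ρ → (4,0,-3)
descent: ρ → (-3,6,1)  [lands on river]
river: ρ → (1,6,-3)
closes: descent 2, river 2
min |a| on river = 1

1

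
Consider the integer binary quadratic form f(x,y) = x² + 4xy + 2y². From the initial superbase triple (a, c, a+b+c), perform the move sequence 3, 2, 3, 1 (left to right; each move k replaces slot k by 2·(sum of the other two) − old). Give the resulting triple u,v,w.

start (1,2,7) = (f(1,0),f(0,1),f(1,1))
replace slot 3: 2·(1+2) − 7 = -1 → (1,2,-1)
replace slot 2: 2·(1+(-1)) − 2 = -2 → (1,-2,-1)
replace slot 3: 2·(1+(-2)) − (-1) = -1 → (1,-2,-1)
replace slot 1: 2·((-2)+(-1)) − 1 = -7 → (-7,-2,-1)

-7,-2,-1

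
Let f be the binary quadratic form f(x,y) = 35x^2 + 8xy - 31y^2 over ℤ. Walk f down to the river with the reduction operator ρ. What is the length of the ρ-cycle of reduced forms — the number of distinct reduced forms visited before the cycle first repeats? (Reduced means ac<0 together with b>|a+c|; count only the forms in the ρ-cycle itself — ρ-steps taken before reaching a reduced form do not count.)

D = 4404, ⌊√D⌋ = 66
river: ρ → (-31,54,12)
river: ρ → (12,66,-1)
river: ρ → (-1,66,12)
river: ρ → (12,54,-31)
river: ρ → (-31,8,35)
river: ρ → (35,62,-4)
river: ρ → (-4,66,3)
river: ρ → (3,66,-4)
river: ρ → (-4,62,35)
river: ρ → (35,8,-31)
ρ-cycle length = 10 (tail of 0 descent steps not counted)

10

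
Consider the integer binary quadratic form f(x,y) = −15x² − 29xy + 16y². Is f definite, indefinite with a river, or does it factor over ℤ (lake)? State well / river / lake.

D = b²−4ac = (-29)² − 4·(-15)·16 = 1801
D > 0 non-square ⇒ indefinite ⇒ periodic river

river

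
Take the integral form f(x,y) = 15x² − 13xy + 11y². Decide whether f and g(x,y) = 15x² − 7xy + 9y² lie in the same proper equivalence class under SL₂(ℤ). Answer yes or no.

D₁ = -491, D₂ = -491
f: flip: (15,-13,11)→(11,13,15)
f: translate: b→-9 (≡13 mod 22), so (11,13,15)→(11,-9,13)
f: reduced (well bottom): (11,-9,13) with a≤c, −a<b≤a
g: flip: (15,-7,9)→(9,7,15)
g: reduced (well bottom): (9,7,15) with a≤c, −a<b≤a
reduced forms (11, -9, 13) vs (9, 7, 15) ⇒ inequivalent

no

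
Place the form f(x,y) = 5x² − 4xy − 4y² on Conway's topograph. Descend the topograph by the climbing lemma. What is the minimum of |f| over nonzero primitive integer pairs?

descent: ρ → (-4,4,5)  [lands on river]
river: ρ → (5,6,-3)
river: ρ → (-3,6,5)
river: ρ → (5,4,-4)
closes: descent 1, river 4
min |a| on river = 3

3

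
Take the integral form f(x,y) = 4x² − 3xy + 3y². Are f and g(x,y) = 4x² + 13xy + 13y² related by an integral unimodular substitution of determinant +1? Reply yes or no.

D₁ = -39, D₂ = -39
f: flip: (4,-3,3)→(3,3,4)
f: reduced (well bottom): (3,3,4) with a≤c, −a<b≤a
g: translate: b→-3 (≡13 mod 8), so (4,13,13)→(4,-3,3)
g: flip: (4,-3,3)→(3,3,4)
g: reduced (well bottom): (3,3,4) with a≤c, −a<b≤a
reduced forms (3, 3, 4) vs (3, 3, 4) ⇒ equivalent

yes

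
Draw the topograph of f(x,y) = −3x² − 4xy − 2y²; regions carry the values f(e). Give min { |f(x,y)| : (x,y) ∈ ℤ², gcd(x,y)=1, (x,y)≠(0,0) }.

translate: b→-2 (≡4 mod 6), so (3,4,2)→(3,-2,1)
flip: (3,-2,1)→(1,2,3)
translate: b→0 (≡2 mod 2), so (1,2,3)→(1,0,2)
reduced (well bottom): (1,0,2) with a≤c, −a<b≤a
well minimum |f| = |-1| = 1 (negative-definite)

1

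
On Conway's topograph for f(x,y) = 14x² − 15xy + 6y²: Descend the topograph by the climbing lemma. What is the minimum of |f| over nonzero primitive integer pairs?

translate: b→13 (≡-15 mod 28), so (14,-15,6)→(14,13,5)
flip: (14,13,5)→(5,-13,14)
translate: b→-3 (≡-13 mod 10), so (5,-13,14)→(5,-3,6)
reduced (well bottom): (5,-3,6) with a≤c, −a<b≤a
well minimum = a = 5

5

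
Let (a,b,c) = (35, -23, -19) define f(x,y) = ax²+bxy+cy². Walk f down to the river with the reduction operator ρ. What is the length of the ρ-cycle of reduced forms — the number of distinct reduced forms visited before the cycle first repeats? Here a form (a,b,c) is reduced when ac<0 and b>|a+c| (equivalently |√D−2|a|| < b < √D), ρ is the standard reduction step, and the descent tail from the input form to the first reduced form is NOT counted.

D = 3189, ⌊√D⌋ = 56
descent: ρ → (-19,23,35)  [lands on river]
river: ρ → (35,47,-7)
river: ρ → (-7,51,21)
river: ρ → (21,33,-25)
river: ρ → (-25,17,29)
river: ρ → (29,41,-13)
river: ρ → (-13,37,35)
river: ρ → (35,33,-15)
river: ρ → (-15,27,41)
river: ρ → (41,55,-1)
river: ρ → (-1,55,41)
river: ρ → (41,27,-15)
river: ρ → (-15,33,35)
river: ρ → (35,37,-13)
river: ρ → (-13,41,29)
river: ρ → (29,17,-25)
river: ρ → (-25,33,21)
river: ρ → (21,51,-7)
river: ρ → (-7,47,35)
river: ρ → (35,23,-19)
river: ρ → (-19,53,5)
river: ρ → (5,47,-49)
river: ρ → (-49,51,3)
river: ρ → (3,51,-49)
river: ρ → (-49,47,5)
river: ρ → (5,53,-19)
ρ-cycle length = 26 (tail of 1 descent step not counted)

26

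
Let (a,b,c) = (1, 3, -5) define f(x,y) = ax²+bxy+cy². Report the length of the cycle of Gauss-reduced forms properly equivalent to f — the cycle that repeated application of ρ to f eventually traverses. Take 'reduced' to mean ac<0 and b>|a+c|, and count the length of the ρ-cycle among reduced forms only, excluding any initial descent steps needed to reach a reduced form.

D = 29, ⌊√D⌋ = 5
descent: ρ → (-5,-3,1)
descent: ρ → (1,5,-1)  [lands on river]
river: ρ → (-1,5,1)
ρ-cycle length = 2 (tail of 2 descent steps not counted)

2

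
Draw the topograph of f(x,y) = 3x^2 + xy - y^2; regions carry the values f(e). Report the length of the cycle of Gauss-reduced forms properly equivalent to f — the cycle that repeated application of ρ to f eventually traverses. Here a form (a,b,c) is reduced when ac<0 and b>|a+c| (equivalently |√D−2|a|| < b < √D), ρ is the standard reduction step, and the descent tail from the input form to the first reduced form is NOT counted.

D = 13, ⌊√D⌋ = 3
descent: ρ → (-1,3,1)  [lands on river]
river: ρ → (1,3,-1)
ρ-cycle length = 2 (tail of 1 descent step not counted)

2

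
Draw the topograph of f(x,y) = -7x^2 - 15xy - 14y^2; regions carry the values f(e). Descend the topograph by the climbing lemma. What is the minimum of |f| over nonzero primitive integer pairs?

translate: b→1 (≡15 mod 14), so (7,15,14)→(7,1,6)
flip: (7,1,6)→(6,-1,7)
reduced (well bottom): (6,-1,7) with a≤c, −a<b≤a
well minimum |f| = |-6| = 6 (negative-definite)

6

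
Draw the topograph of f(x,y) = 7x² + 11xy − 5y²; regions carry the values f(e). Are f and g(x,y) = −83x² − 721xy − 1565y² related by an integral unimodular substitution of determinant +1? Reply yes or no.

D₁ = 261, D₂ = 261
river cycle of f (length 8): (-5, 9, 9), (9, 9, -5), (-5, 11, 7), (7, 3, -9), (-9, 15, 1), (1, 15, -9), (-9, 3, 7), (7, 11, -5)
river cycle of g (length 8): (-9, 3, 7), (7, 11, -5), (-5, 9, 9), (9, 9, -5), (-5, 11, 7), (7, 3, -9), (-9, 15, 1), (1, 15, -9)
cycles coincide ⇒ equivalent

yes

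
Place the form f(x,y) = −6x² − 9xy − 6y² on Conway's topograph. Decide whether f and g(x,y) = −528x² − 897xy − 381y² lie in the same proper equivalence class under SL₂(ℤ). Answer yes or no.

D₁ = -63, D₂ = -63
f is negative-definite; reduce −f:
−f: translate: b→-3 (≡9 mod 12), so (6,9,6)→(6,-3,3)
−f: flip: (6,-3,3)→(3,3,6)
−f: reduced (well bottom): (3,3,6) with a≤c, −a<b≤a
flip sign back: reduced form of f is (-3,-3,-6)
g is negative-definite; reduce −g:
−g: translate: b→-159 (≡897 mod 1056), so (528,897,381)→(528,-159,12)
−g: flip: (528,-159,12)→(12,159,528)
−g: translate: b→-9 (≡159 mod 24), so (12,159,528)→(12,-9,3)
−g: flip: (12,-9,3)→(3,9,12)
−g: translate: b→3 (≡9 mod 6), so (3,9,12)→(3,3,6)
−g: reduced (well bottom): (3,3,6) with a≤c, −a<b≤a
flip sign back: reduced form of g is (-3,-3,-6)
reduced forms (-3, -3, -6) vs (-3, -3, -6) ⇒ equivalent

yes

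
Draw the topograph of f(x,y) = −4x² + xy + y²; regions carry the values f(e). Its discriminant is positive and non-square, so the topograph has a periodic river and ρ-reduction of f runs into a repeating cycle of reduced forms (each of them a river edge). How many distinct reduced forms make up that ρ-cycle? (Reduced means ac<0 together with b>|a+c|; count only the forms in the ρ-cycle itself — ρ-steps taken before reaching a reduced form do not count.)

D = 17, ⌊√D⌋ = 4
descent: ρ → (1,3,-2)  [lands on river]
river: ρ → (-2,1,2)
river: ρ → (2,3,-1)
river: ρ → (-1,3,2)
river: ρ → (2,1,-2)
river: ρ → (-2,3,1)
ρ-cycle length = 6 (tail of 1 descent step not counted)

6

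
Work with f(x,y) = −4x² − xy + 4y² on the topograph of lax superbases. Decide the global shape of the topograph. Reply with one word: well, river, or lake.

D = b²−4ac = (-1)² − 4·(-4)·4 = 65
D > 0 non-square ⇒ indefinite ⇒ periodic river

river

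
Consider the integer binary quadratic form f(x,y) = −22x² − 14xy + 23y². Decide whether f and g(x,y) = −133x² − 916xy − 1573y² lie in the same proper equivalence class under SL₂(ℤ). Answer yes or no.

D₁ = 2220, D₂ = 2220
river cycle of f (length 8): (23, 14, -22), (-22, 30, 15), (15, 30, -22), (-22, 14, 23), (23, 32, -13), (-13, 46, 2), (2, 46, -13), (-13, 32, 23)
river cycle of g (length 8): (-22, 30, 15), (15, 30, -22), (-22, 14, 23), (23, 32, -13), (-13, 46, 2), (2, 46, -13), (-13, 32, 23), (23, 14, -22)
cycles coincide ⇒ equivalent

yes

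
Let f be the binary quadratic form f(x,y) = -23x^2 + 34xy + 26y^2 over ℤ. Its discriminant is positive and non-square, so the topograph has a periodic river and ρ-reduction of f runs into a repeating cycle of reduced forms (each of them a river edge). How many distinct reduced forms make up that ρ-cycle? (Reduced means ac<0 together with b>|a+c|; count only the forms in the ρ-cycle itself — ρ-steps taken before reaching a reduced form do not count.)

D = 3548, ⌊√D⌋ = 59
river: ρ → (26,18,-31)
river: ρ → (-31,44,13)
river: ρ → (13,34,-46)
river: ρ → (-46,58,1)
river: ρ → (1,58,-46)
river: ρ → (-46,34,13)
river: ρ → (13,44,-31)
river: ρ → (-31,18,26)
river: ρ → (26,34,-23)
river: ρ → (-23,58,2)
river: ρ → (2,58,-23)
river: ρ → (-23,34,26)
ρ-cycle length = 12 (tail of 0 descent steps not counted)

12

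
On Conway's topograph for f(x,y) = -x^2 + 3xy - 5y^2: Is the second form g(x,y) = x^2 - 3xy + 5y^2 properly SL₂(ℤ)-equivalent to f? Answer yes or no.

D₁ = -11, D₂ = -11
f is negative-definite; reduce −f:
−f: translate: b→1 (≡-3 mod 2), so (1,-3,5)→(1,1,3)
−f: reduced (well bottom): (1,1,3) with a≤c, −a<b≤a
flip sign back: reduced form of f is (-1,-1,-3)
g: translate: b→1 (≡-3 mod 2), so (1,-3,5)→(1,1,3)
g: reduced (well bottom): (1,1,3) with a≤c, −a<b≤a
reduced forms (-1, -1, -3) vs (1, 1, 3) ⇒ inequivalent

no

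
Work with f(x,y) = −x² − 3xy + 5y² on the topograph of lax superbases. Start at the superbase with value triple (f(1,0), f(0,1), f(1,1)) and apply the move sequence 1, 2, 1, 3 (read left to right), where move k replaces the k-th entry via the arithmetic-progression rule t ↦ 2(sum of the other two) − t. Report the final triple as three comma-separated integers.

start (-1,5,1) = (f(1,0),f(0,1),f(1,1))
replace slot 1: 2·(5+1) − (-1) = 13 → (13,5,1)
replace slot 2: 2·(13+1) − 5 = 23 → (13,23,1)
replace slot 1: 2·(23+1) − 13 = 35 → (35,23,1)
replace slot 3: 2·(35+23) − 1 = 115 → (35,23,115)

35,23,115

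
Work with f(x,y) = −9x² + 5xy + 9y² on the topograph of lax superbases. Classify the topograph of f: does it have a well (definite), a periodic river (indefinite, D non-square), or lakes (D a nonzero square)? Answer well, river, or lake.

D = b²−4ac = 5² − 4·(-9)·9 = 349
D > 0 non-square ⇒ indefinite ⇒ periodic river

river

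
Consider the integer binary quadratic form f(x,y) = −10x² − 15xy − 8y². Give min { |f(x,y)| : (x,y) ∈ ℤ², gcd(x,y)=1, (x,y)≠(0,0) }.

translate: b→-5 (≡15 mod 20), so (10,15,8)→(10,-5,3)
flip: (10,-5,3)→(3,5,10)
translate: b→-1 (≡5 mod 6), so (3,5,10)→(3,-1,8)
reduced (well bottom): (3,-1,8) with a≤c, −a<b≤a
well minimum |f| = |-3| = 3 (negative-definite)

3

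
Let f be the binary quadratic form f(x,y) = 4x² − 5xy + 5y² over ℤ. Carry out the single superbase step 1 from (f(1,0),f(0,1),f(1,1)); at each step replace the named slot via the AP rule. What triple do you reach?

start (4,5,4) = (f(1,0),f(0,1),f(1,1))
replace slot 1: 2·(5+4) − 4 = 14 → (14,5,4)

14,5,4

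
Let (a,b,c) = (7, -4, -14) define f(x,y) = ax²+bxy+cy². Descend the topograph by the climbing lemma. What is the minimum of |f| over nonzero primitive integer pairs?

descent: ρ → (-14,4,7)
descent: ρ → (7,10,-11)  [lands on river]
river: ρ → (-11,12,6)
river: ρ → (6,12,-11)
river: ρ → (-11,10,7)
river: ρ → (7,18,-3)
river: ρ → (-3,18,7)
closes: descent 2, river 6
min |a| on river = 3

3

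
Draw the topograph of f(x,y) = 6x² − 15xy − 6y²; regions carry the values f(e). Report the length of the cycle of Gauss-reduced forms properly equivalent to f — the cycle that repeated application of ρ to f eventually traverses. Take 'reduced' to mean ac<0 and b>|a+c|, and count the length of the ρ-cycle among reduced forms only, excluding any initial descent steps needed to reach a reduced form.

D = 369, ⌊√D⌋ = 19
descent: ρ → (-6,15,6)  [lands on river]
river: ρ → (6,9,-12)
river: ρ → (-12,15,3)
river: ρ → (3,15,-12)
river: ρ → (-12,9,6)
river: ρ → (6,15,-6)
river: ρ → (-6,9,12)
river: ρ → (12,15,-3)
river: ρ → (-3,15,12)
river: ρ → (12,9,-6)
ρ-cycle length = 10 (tail of 1 descent step not counted)

10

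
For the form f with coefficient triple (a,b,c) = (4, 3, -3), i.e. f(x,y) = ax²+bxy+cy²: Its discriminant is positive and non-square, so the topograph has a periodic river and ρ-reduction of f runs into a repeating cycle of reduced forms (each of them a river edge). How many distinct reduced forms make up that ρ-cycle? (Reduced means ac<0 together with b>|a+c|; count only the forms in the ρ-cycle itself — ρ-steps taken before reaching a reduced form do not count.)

D = 57, ⌊√D⌋ = 7
river: ρ → (-3,3,4)
river: ρ → (4,5,-2)
river: ρ → (-2,7,1)
river: ρ → (1,7,-2)
river: ρ → (-2,5,4)
river: ρ → (4,3,-3)
ρ-cycle length = 6 (tail of 0 descent steps not counted)

6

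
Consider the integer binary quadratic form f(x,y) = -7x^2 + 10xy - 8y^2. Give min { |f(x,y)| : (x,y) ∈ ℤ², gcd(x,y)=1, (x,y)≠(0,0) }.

translate: b→4 (≡-10 mod 14), so (7,-10,8)→(7,4,5)
flip: (7,4,5)→(5,-4,7)
reduced (well bottom): (5,-4,7) with a≤c, −a<b≤a
well minimum |f| = |-5| = 5 (negative-definite)

5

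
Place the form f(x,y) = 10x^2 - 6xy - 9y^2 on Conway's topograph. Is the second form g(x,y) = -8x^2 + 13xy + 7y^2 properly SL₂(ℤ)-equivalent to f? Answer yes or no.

D₁ = 396, D₂ = 393
discriminants differ ⇒ not SL₂(ℤ)-equivalent

no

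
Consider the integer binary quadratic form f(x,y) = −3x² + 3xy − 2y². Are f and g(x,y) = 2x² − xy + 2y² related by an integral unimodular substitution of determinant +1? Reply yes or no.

D₁ = -15, D₂ = -15
f is negative-definite; reduce −f:
−f: translate: b→3 (≡-3 mod 6), so (3,-3,2)→(3,3,2)
−f: flip: (3,3,2)→(2,-3,3)
−f: translate: b→1 (≡-3 mod 4), so (2,-3,3)→(2,1,2)
−f: reduced (well bottom): (2,1,2) with a≤c, −a<b≤a
flip sign back: reduced form of f is (-2,-1,-2)
g: flip: (2,-1,2)→(2,1,2)
g: reduced (well bottom): (2,1,2) with a≤c, −a<b≤a
reduced forms (-2, -1, -2) vs (2, 1, 2) ⇒ inequivalent

no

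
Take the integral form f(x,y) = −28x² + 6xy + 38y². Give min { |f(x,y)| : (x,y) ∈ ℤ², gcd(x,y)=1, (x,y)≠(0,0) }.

descent: ρ → (38,-6,-28)
descent: ρ → (-28,62,4)  [lands on river]
river: ρ → (4,58,-58)
river: ρ → (-58,58,4)
river: ρ → (4,62,-28)
river: ρ → (-28,50,16)
river: ρ → (16,46,-34)
river: ρ → (-34,22,28)
river: ρ → (28,34,-28)
river: ρ → (-28,22,34)
river: ρ → (34,46,-16)
river: ρ → (-16,50,28)
river: ρ → (28,62,-4)
river: ρ → (-4,58,58)
river: ρ → (58,58,-4)
river: ρ → (-4,62,28)
river: ρ → (28,50,-16)
river: ρ → (-16,46,34)
river: ρ → (34,22,-28)
river: ρ → (-28,34,28)
river: ρ → (28,22,-34)
river: ρ → (-34,46,16)
river: ρ → (16,50,-28)
closes: descent 2, river 22
min |a| on river = 4

4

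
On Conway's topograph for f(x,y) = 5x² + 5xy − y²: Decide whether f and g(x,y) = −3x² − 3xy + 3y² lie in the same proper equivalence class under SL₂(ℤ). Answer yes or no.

D₁ = 45, D₂ = 45
river cycle of f (length 2): (-1, 5, 5), (5, 5, -1)
river cycle of g (length 2): (3, 3, -3), (-3, 3, 3)
cycles differ ⇒ inequivalent

no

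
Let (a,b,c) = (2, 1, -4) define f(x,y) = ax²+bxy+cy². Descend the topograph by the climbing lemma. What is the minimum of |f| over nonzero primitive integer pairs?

descent: ρ → (-4,-1,2)
descent: ρ → (2,5,-1)  [lands on river]
river: ρ → (-1,5,2)
river: ρ → (2,3,-3)
river: ρ → (-3,3,2)
closes: descent 2, river 4
min |a| on river = 1

1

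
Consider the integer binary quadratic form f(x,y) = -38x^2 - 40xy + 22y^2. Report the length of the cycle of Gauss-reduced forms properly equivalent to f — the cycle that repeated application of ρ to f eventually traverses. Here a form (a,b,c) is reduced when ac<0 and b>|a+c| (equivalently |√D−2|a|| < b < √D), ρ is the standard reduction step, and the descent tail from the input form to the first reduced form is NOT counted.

D = 4944, ⌊√D⌋ = 70
descent: ρ → (22,40,-38)  [lands on river]
river: ρ → (-38,36,24)
river: ρ → (24,60,-14)
river: ρ → (-14,52,40)
river: ρ → (40,28,-26)
river: ρ → (-26,24,42)
river: ρ → (42,60,-8)
river: ρ → (-8,68,10)
river: ρ → (10,52,-56)
river: ρ → (-56,60,6)
river: ρ → (6,60,-56)
river: ρ → (-56,52,10)
river: ρ → (10,68,-8)
river: ρ → (-8,60,42)
river: ρ → (42,24,-26)
river: ρ → (-26,28,40)
river: ρ → (40,52,-14)
river: ρ → (-14,60,24)
river: ρ → (24,36,-38)
river: ρ → (-38,40,22)
river: ρ → (22,48,-30)
river: ρ → (-30,12,40)
river: ρ → (40,68,-2)
river: ρ → (-2,68,40)
river: ρ → (40,12,-30)
river: ρ → (-30,48,22)
ρ-cycle length = 26 (tail of 1 descent step not counted)

26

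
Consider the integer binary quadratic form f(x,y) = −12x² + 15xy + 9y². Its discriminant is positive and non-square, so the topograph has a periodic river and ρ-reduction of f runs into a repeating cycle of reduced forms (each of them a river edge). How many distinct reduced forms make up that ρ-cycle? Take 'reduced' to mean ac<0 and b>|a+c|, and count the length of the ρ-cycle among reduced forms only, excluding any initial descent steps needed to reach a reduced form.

D = 657, ⌊√D⌋ = 25
river: ρ → (9,21,-6)
river: ρ → (-6,15,18)
river: ρ → (18,21,-3)
river: ρ → (-3,21,18)
river: ρ → (18,15,-6)
river: ρ → (-6,21,9)
river: ρ → (9,15,-12)
river: ρ → (-12,9,12)
river: ρ → (12,15,-9)
river: ρ → (-9,21,6)
river: ρ → (6,15,-18)
river: ρ → (-18,21,3)
river: ρ → (3,21,-18)
river: ρ → (-18,15,6)
river: ρ → (6,21,-9)
river: ρ → (-9,15,12)
river: ρ → (12,9,-12)
river: ρ → (-12,15,9)
ρ-cycle length = 18 (tail of 0 descent steps not counted)

18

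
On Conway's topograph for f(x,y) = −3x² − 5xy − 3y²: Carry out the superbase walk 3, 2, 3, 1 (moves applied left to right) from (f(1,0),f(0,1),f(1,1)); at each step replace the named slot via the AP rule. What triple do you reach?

start (-3,-3,-11) = (f(1,0),f(0,1),f(1,1))
replace slot 3: 2·((-3)+(-3)) − (-11) = -1 → (-3,-3,-1)
replace slot 2: 2·((-3)+(-1)) − (-3) = -5 → (-3,-5,-1)
replace slot 3: 2·((-3)+(-5)) − (-1) = -15 → (-3,-5,-15)
replace slot 1: 2·((-5)+(-15)) − (-3) = -37 → (-37,-5,-15)

-37,-5,-15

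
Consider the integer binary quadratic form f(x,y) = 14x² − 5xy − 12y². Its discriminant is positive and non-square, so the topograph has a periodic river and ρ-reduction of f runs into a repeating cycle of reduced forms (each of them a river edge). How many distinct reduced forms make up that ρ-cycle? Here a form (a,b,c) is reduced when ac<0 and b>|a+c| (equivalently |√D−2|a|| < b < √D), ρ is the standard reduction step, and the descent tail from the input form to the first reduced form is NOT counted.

D = 697, ⌊√D⌋ = 26
descent: ρ → (-12,5,14)  [lands on river]
river: ρ → (14,23,-3)
river: ρ → (-3,25,6)
river: ρ → (6,23,-7)
river: ρ → (-7,19,12)
river: ρ → (12,5,-14)
river: ρ → (-14,23,3)
river: ρ → (3,25,-6)
river: ρ → (-6,23,7)
river: ρ → (7,19,-12)
ρ-cycle length = 10 (tail of 1 descent step not counted)

10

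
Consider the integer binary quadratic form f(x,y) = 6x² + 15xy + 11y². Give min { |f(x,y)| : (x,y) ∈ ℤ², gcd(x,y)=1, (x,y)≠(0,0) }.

translate: b→3 (≡15 mod 12), so (6,15,11)→(6,3,2)
flip: (6,3,2)→(2,-3,6)
translate: b→1 (≡-3 mod 4), so (2,-3,6)→(2,1,5)
reduced (well bottom): (2,1,5) with a≤c, −a<b≤a
well minimum = a = 2

2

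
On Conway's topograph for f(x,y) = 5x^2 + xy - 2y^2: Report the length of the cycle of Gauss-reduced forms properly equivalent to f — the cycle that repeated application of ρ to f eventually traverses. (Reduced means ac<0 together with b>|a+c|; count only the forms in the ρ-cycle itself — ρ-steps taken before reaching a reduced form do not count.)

D = 41, ⌊√D⌋ = 6
descent: ρ → (-2,3,4)  [lands on river]
river: ρ → (4,5,-1)
river: ρ → (-1,5,4)
river: ρ → (4,3,-2)
river: ρ → (-2,5,2)
river: ρ → (2,3,-4)
river: ρ → (-4,5,1)
river: ρ → (1,5,-4)
river: ρ → (-4,3,2)
river: ρ → (2,5,-2)
ρ-cycle length = 10 (tail of 1 descent step not counted)

10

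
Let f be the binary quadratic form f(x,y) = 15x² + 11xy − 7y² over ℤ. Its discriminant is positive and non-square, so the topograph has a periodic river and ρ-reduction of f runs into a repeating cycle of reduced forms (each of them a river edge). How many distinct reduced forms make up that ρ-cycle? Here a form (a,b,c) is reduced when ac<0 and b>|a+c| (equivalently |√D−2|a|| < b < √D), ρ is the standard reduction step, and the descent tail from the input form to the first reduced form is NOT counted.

D = 541, ⌊√D⌋ = 23
river: ρ → (-7,17,9)
river: ρ → (9,19,-5)
river: ρ → (-5,21,5)
river: ρ → (5,19,-9)
river: ρ → (-9,17,7)
river: ρ → (7,11,-15)
river: ρ → (-15,19,3)
river: ρ → (3,23,-1)
river: ρ → (-1,23,3)
river: ρ → (3,19,-15)
river: ρ → (-15,11,7)
river: ρ → (7,17,-9)
river: ρ → (-9,19,5)
river: ρ → (5,21,-5)
river: ρ → (-5,19,9)
river: ρ → (9,17,-7)
river: ρ → (-7,11,15)
river: ρ → (15,19,-3)
river: ρ → (-3,23,1)
river: ρ → (1,23,-3)
river: ρ → (-3,19,15)
river: ρ → (15,11,-7)
ρ-cycle length = 22 (tail of 0 descent steps not counted)

22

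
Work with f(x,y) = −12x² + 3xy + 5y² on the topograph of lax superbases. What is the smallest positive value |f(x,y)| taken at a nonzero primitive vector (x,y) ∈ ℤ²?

descent: ρ → (5,7,-10)  [lands on river]
river: ρ → (-10,13,2)
river: ρ → (2,15,-3)
river: ρ → (-3,15,2)
river: ρ → (2,13,-10)
river: ρ → (-10,7,5)
river: ρ → (5,13,-4)
river: ρ → (-4,11,8)
river: ρ → (8,5,-7)
river: ρ → (-7,9,6)
river: ρ → (6,15,-1)
river: ρ → (-1,15,6)
river: ρ → (6,9,-7)
river: ρ → (-7,5,8)
river: ρ → (8,11,-4)
river: ρ → (-4,13,5)
closes: descent 1, river 16
min |a| on river = 1

1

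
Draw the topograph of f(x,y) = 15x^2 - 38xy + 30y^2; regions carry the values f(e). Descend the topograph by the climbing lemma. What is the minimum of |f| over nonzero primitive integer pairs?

translate: b→-8 (≡-38 mod 30), so (15,-38,30)→(15,-8,7)
flip: (15,-8,7)→(7,8,15)
translate: b→-6 (≡8 mod 14), so (7,8,15)→(7,-6,14)
reduced (well bottom): (7,-6,14) with a≤c, −a<b≤a
well minimum = a = 7

7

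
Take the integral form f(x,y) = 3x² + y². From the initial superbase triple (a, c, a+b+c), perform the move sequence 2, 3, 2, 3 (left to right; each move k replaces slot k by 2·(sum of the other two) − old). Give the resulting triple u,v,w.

start (3,1,4) = (f(1,0),f(0,1),f(1,1))
replace slot 2: 2·(3+4) − 1 = 13 → (3,13,4)
replace slot 3: 2·(3+13) − 4 = 28 → (3,13,28)
replace slot 2: 2·(3+28) − 13 = 49 → (3,49,28)
replace slot 3: 2·(3+49) − 28 = 76 → (3,49,76)

3,49,76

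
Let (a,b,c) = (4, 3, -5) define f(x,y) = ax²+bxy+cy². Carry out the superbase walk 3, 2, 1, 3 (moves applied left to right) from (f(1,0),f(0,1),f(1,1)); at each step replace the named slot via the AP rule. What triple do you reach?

start (4,-5,2) = (f(1,0),f(0,1),f(1,1))
replace slot 3: 2·(4+(-5)) − 2 = -4 → (4,-5,-4)
replace slot 2: 2·(4+(-4)) − (-5) = 5 → (4,5,-4)
replace slot 1: 2·(5+(-4)) − 4 = -2 → (-2,5,-4)
replace slot 3: 2·((-2)+5) − (-4) = 10 → (-2,5,10)

-2,5,10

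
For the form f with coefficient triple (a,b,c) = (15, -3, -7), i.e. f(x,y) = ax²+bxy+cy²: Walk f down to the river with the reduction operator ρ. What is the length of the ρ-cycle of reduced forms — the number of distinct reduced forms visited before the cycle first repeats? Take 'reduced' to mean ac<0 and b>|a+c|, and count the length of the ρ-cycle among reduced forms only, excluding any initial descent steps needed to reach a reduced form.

D = 429, ⌊√D⌋ = 20
descent: ρ → (-7,17,5)  [lands on river]
river: ρ → (5,13,-13)
river: ρ → (-13,13,5)
river: ρ → (5,17,-7)
river: ρ → (-7,11,11)
river: ρ → (11,11,-7)
ρ-cycle length = 6 (tail of 1 descent step not counted)

6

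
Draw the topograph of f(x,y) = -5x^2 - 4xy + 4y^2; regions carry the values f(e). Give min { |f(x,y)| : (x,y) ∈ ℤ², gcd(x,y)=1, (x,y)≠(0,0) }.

descent: ρ → (4,4,-5)  [lands on river]
river: ρ → (-5,6,3)
river: ρ → (3,6,-5)
river: ρ → (-5,4,4)
closes: descent 1, river 4
min |a| on river = 3

3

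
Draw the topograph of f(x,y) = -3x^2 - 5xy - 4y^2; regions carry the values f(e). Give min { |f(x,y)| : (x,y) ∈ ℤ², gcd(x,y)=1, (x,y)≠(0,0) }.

translate: b→-1 (≡5 mod 6), so (3,5,4)→(3,-1,2)
flip: (3,-1,2)→(2,1,3)
reduced (well bottom): (2,1,3) with a≤c, −a<b≤a
well minimum |f| = |-2| = 2 (negative-definite)

2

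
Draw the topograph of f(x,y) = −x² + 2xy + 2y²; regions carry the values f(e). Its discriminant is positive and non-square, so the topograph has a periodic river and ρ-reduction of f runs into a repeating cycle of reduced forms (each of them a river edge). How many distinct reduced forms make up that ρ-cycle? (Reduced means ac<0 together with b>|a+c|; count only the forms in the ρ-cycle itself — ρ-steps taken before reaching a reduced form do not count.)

D = 12, ⌊√D⌋ = 3
river: ρ → (2,2,-1)
river: ρ → (-1,2,2)
ρ-cycle length = 2 (tail of 0 descent steps not counted)

2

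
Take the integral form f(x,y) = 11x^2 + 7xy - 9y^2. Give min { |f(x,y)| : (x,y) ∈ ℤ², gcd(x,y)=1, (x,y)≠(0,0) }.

river: ρ → (-9,11,9)
river: ρ → (9,7,-11)
river: ρ → (-11,15,5)
river: ρ → (5,15,-11)
river: ρ → (-11,7,9)
river: ρ → (9,11,-9)
river: ρ → (-9,7,11)
river: ρ → (11,15,-5)
river: ρ → (-5,15,11)
river: ρ → (11,7,-9)
closes: descent 0, river 10
min |a| on river = 5

5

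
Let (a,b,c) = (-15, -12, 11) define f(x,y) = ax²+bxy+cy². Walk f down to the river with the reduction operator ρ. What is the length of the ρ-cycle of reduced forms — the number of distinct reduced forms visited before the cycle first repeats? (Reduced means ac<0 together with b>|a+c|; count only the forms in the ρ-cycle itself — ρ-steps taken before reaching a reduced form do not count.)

D = 804, ⌊√D⌋ = 28
descent: ρ → (11,12,-15)  [lands on river]
river: ρ → (-15,18,8)
river: ρ → (8,14,-19)
river: ρ → (-19,24,3)
river: ρ → (3,24,-19)
river: ρ → (-19,14,8)
river: ρ → (8,18,-15)
river: ρ → (-15,12,11)
river: ρ → (11,10,-16)
river: ρ → (-16,22,5)
river: ρ → (5,28,-1)
river: ρ → (-1,28,5)
river: ρ → (5,22,-16)
river: ρ → (-16,10,11)
ρ-cycle length = 14 (tail of 1 descent step not counted)

14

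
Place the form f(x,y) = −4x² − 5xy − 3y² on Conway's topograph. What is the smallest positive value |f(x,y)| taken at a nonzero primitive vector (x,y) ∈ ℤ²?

translate: b→-3 (≡5 mod 8), so (4,5,3)→(4,-3,2)
flip: (4,-3,2)→(2,3,4)
translate: b→-1 (≡3 mod 4), so (2,3,4)→(2,-1,3)
reduced (well bottom): (2,-1,3) with a≤c, −a<b≤a
well minimum |f| = |-2| = 2 (negative-definite)

2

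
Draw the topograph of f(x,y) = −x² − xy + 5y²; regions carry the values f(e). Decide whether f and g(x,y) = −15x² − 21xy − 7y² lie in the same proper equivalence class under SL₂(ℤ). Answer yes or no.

D₁ = 21, D₂ = 21
river cycle of f (length 2): (-1, 3, 3), (3, 3, -1)
river cycle of g (length 2): (-1, 3, 3), (3, 3, -1)
cycles coincide ⇒ equivalent

yes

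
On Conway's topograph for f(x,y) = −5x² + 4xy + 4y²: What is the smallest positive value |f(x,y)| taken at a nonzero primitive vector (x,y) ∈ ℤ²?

river: ρ → (4,4,-5)
river: ρ → (-5,6,3)
river: ρ → (3,6,-5)
river: ρ → (-5,4,4)
closes: descent 0, river 4
min |a| on river = 3

3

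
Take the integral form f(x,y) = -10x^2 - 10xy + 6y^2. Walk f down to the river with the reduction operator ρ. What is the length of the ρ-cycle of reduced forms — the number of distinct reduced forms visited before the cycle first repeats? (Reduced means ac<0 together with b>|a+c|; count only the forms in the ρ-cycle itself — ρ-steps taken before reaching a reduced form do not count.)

D = 340, ⌊√D⌋ = 18
descent: ρ → (6,10,-10)  [lands on river]
river: ρ → (-10,10,6)
river: ρ → (6,14,-6)
river: ρ → (-6,10,10)
river: ρ → (10,10,-6)
river: ρ → (-6,14,6)
ρ-cycle length = 6 (tail of 1 descent step not counted)

6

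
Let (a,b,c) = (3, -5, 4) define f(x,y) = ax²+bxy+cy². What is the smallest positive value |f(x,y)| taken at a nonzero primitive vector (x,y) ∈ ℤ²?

translate: b→1 (≡-5 mod 6), so (3,-5,4)→(3,1,2)
flip: (3,1,2)→(2,-1,3)
reduced (well bottom): (2,-1,3) with a≤c, −a<b≤a
well minimum = a = 2

2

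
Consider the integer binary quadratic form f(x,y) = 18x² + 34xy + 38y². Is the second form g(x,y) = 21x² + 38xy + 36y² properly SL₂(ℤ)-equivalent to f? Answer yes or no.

D₁ = -1580, D₂ = -1580
f: translate: b→-2 (≡34 mod 36), so (18,34,38)→(18,-2,22)
f: reduced (well bottom): (18,-2,22) with a≤c, −a<b≤a
g: translate: b→-4 (≡38 mod 42), so (21,38,36)→(21,-4,19)
g: flip: (21,-4,19)→(19,4,21)
g: reduced (well bottom): (19,4,21) with a≤c, −a<b≤a
reduced forms (18, -2, 22) vs (19, 4, 21) ⇒ inequivalent

no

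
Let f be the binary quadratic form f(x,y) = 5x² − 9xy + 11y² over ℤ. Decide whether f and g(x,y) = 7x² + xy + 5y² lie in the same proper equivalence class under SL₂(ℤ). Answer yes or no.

D₁ = -139, D₂ = -139
f: translate: b→1 (≡-9 mod 10), so (5,-9,11)→(5,1,7)
f: reduced (well bottom): (5,1,7) with a≤c, −a<b≤a
g: flip: (7,1,5)→(5,-1,7)
g: reduced (well bottom): (5,-1,7) with a≤c, −a<b≤a
reduced forms (5, 1, 7) vs (5, -1, 7) ⇒ inequivalent

no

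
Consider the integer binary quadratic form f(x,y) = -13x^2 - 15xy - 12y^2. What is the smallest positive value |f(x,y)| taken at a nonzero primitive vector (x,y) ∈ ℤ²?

translate: b→-11 (≡15 mod 26), so (13,15,12)→(13,-11,10)
flip: (13,-11,10)→(10,11,13)
translate: b→-9 (≡11 mod 20), so (10,11,13)→(10,-9,12)
reduced (well bottom): (10,-9,12) with a≤c, −a<b≤a
well minimum |f| = |-10| = 10 (negative-definite)

10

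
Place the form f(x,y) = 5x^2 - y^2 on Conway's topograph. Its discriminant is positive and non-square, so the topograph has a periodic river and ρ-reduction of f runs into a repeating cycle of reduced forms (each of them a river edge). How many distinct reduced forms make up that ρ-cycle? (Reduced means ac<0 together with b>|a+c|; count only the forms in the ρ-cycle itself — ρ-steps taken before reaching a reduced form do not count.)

D = 20, ⌊√D⌋ = 4
descent: ρ → (-1,4,1)  [lands on river]
river: ρ → (1,4,-1)
ρ-cycle length = 2 (tail of 1 descent step not counted)

2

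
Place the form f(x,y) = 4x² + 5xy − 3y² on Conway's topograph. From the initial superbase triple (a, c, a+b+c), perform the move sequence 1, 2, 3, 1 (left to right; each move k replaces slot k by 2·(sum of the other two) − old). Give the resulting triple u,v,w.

start (4,-3,6) = (f(1,0),f(0,1),f(1,1))
replace slot 1: 2·((-3)+6) − 4 = 2 → (2,-3,6)
replace slot 2: 2·(2+6) − (-3) = 19 → (2,19,6)
replace slot 3: 2·(2+19) − 6 = 36 → (2,19,36)
replace slot 1: 2·(19+36) − 2 = 108 → (108,19,36)

108,19,36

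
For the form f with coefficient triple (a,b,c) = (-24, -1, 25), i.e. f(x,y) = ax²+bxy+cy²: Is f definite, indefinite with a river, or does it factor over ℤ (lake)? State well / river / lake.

D = b²−4ac = (-1)² − 4·(-24)·25 = 2401
D = 49² is a perfect square ⇒ form factors over ℤ ⇒ lakes

lake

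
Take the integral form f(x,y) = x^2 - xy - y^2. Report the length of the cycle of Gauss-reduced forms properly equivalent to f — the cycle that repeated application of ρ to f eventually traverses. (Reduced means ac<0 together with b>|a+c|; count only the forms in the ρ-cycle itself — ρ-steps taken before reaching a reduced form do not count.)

D = 5, ⌊√D⌋ = 2
descent: ρ → (-1,1,1)  [lands on river]
river: ρ → (1,1,-1)
ρ-cycle length = 2 (tail of 1 descent step not counted)

2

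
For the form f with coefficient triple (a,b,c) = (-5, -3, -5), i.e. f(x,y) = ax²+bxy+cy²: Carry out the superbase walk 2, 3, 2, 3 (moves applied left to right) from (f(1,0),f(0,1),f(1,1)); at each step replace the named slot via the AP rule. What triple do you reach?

start (-5,-5,-13) = (f(1,0),f(0,1),f(1,1))
replace slot 2: 2·((-5)+(-13)) − (-5) = -31 → (-5,-31,-13)
replace slot 3: 2·((-5)+(-31)) − (-13) = -59 → (-5,-31,-59)
replace slot 2: 2·((-5)+(-59)) − (-31) = -97 → (-5,-97,-59)
replace slot 3: 2·((-5)+(-97)) − (-59) = -145 → (-5,-97,-145)

-5,-97,-145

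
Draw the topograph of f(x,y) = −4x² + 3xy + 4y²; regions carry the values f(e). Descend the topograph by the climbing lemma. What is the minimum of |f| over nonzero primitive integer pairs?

river: ρ → (4,5,-3)
river: ρ → (-3,7,2)
river: ρ → (2,5,-6)
river: ρ → (-6,7,1)
river: ρ → (1,7,-6)
river: ρ → (-6,5,2)
river: ρ → (2,7,-3)
river: ρ → (-3,5,4)
river: ρ → (4,3,-4)
river: ρ → (-4,5,3)
river: ρ → (3,7,-2)
river: ρ → (-2,5,6)
river: ρ → (6,7,-1)
river: ρ → (-1,7,6)
river: ρ → (6,5,-2)
river: ρ → (-2,7,3)
river: ρ → (3,5,-4)
river: ρ → (-4,3,4)
closes: descent 0, river 18
min |a| on river = 1

1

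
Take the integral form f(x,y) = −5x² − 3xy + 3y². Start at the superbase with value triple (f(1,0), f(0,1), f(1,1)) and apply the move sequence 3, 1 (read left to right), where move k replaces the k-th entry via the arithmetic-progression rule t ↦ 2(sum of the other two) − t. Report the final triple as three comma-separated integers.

start (-5,3,-5) = (f(1,0),f(0,1),f(1,1))
replace slot 3: 2·((-5)+3) − (-5) = 1 → (-5,3,1)
replace slot 1: 2·(3+1) − (-5) = 13 → (13,3,1)

13,3,1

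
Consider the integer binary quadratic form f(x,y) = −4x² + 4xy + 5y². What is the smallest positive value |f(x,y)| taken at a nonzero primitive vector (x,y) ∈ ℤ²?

river: ρ → (5,6,-3)
river: ρ → (-3,6,5)
river: ρ → (5,4,-4)
river: ρ → (-4,4,5)
closes: descent 0, river 4
min |a| on river = 3

3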